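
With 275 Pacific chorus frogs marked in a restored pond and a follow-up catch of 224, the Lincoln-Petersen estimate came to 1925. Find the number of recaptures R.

From N = M·C/R: R = M·C / N = 275·224 / 1925 = 61600 / 1925 = 32.

R = 32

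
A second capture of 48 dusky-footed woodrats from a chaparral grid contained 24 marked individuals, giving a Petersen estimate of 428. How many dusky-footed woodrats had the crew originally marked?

M = 214

From N = M·C/R: M = N·R / C = 428·24 / 48 = 10272 / 48 = 214.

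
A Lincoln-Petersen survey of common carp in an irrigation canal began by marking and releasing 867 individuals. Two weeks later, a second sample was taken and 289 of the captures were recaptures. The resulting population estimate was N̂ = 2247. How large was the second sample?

C = 749

From N = M·C/R: C = N·R / M = 2247·289 / 867 = 649383 / 867 = 749.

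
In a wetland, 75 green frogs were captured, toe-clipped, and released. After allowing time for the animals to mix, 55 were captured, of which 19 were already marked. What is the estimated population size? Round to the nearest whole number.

N ≈ 217

The marked fraction in the recapture sample should equal the marked fraction in the population: 19/55 = 75/N.
N = (75 × 55) / 19 = 4125 / 19 ≈ 217.1 → 217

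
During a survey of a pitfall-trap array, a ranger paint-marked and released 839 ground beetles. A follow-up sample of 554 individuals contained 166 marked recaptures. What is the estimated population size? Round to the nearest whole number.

If marked individuals mix randomly, R/C ≈ M/N, giving N ≈ M·C/R.
N = (839 × 554) / 166 = 464806 / 166 ≈ 2800.0 → 2800

N ≈ 2800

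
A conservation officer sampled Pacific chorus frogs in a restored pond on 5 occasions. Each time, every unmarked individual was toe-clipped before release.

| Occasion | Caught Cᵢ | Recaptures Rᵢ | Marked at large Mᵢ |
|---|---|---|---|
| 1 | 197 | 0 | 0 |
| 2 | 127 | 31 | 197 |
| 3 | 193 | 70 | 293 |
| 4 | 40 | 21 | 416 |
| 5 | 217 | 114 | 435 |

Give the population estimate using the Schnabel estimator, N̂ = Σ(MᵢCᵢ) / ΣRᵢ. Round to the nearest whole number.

N ≈ 816

Σ MᵢCᵢ = 0·197 + 197·127 + 293·193 + 416·40 + 435·217 = 0 + 25019 + 56549 + 16640 + 94395 = 192603
Σ Rᵢ = 0 + 31 + 70 + 21 + 114 = 236
N̂ = 192603 / 236 ≈ 816.1 → 816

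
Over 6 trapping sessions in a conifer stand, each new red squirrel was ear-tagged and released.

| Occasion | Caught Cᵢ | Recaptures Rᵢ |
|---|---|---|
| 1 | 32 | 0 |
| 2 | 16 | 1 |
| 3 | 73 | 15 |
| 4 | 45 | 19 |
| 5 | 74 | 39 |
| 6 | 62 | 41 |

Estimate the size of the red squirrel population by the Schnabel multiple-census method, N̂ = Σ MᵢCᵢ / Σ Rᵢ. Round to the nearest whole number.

N ≈ 249

Marked at large before each occasion: Mᵢ = Σⱼ<ᵢ (Cⱼ − Rⱼ) → M1=0, M2=32, M3=47, M4=105, M5=131, M6=166
Σ MᵢCᵢ = 0·32 + 32·16 + 47·73 + 105·45 + 131·74 + 166·62 = 0 + 512 + 3431 + 4725 + 9694 + 10292 = 28654
Σ Rᵢ = 0 + 1 + 15 + 19 + 39 + 41 = 115
N̂ = 28654 / 115 ≈ 249.2 → 249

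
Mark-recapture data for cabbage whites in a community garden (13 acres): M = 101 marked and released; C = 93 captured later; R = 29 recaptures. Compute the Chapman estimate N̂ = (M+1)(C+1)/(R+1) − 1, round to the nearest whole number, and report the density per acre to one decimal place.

density ≈ 24.5 cabbage whites per acre

N̂ = 102·94/30 − 1 = 9588/30 − 1 ≈ 318.6 → 319
Density = N̂ / area = 319 / 13 ≈ 24.54 → 24.5 per acre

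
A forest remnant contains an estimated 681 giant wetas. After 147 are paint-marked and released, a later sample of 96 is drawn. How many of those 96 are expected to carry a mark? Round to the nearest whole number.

expected recaptures ≈ 21

The marked fraction of the population is 147/681, so in a sample of 96 expect C·(M/N) marked.
E[R] = 147 × 96 / 681 = 14112 / 681 ≈ 20.7 → 21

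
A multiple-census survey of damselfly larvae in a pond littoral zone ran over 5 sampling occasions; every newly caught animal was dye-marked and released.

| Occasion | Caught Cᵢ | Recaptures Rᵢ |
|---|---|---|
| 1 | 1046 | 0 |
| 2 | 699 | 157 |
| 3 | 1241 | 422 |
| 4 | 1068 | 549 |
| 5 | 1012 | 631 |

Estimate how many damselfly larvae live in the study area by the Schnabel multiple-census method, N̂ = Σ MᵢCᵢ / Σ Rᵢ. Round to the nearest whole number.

N ≈ 4681

Marked at large before each occasion: Mᵢ = Σⱼ<ᵢ (Cⱼ − Rⱼ) → M1=0, M2=1046, M3=1588, M4=2407, M5=2926
Σ MᵢCᵢ = 0·1046 + 1046·699 + 1588·1241 + 2407·1068 + 2926·1012 = 0 + 731154 + 1970708 + 2570676 + 2961112 = 8233650
Σ Rᵢ = 0 + 157 + 422 + 549 + 631 = 1759
N̂ = 8233650 / 1759 ≈ 4680.9 → 4681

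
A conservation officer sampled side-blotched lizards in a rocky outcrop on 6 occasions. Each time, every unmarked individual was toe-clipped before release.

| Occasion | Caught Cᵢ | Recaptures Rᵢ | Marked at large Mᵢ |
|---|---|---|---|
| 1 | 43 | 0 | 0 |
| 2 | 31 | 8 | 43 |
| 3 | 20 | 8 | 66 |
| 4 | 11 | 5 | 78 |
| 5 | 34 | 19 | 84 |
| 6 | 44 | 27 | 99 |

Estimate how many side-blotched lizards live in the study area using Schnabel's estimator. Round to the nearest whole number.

Σ MᵢCᵢ = 0·43 + 43·31 + 66·20 + 78·11 + 84·34 + 99·44 = 0 + 1333 + 1320 + 858 + 2856 + 4356 = 10723
Σ Rᵢ = 0 + 8 + 8 + 5 + 19 + 27 = 67
N̂ = 10723 / 67 ≈ 160.0 → 160

N ≈ 160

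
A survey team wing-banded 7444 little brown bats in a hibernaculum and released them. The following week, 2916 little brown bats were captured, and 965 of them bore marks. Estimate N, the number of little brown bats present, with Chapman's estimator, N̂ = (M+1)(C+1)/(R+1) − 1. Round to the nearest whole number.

N ≈ 22,480

N̂ = (7444+1)(2916+1)/(965+1) − 1 = 7445·2917/966 − 1
= 21717065/966 − 1 ≈ 22481.4 − 1 ≈ 22480.4 → 22480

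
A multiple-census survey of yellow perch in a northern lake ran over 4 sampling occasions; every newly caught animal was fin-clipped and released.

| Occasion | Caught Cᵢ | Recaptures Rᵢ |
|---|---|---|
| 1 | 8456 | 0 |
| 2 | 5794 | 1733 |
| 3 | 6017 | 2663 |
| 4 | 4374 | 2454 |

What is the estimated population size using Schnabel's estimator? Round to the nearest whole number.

N ≈ 28,282

Marked at large before each occasion: Mᵢ = Σⱼ<ᵢ (Cⱼ − Rⱼ) → M1=0, M2=8456, M3=12517, M4=15871
Σ MᵢCᵢ = 0·8456 + 8456·5794 + 12517·6017 + 15871·4374 = 0 + 48994064 + 75314789 + 69419754 = 193728607
Σ Rᵢ = 0 + 1733 + 2663 + 2454 = 6850
N̂ = 193728607 / 6850 ≈ 28281.5 → 28282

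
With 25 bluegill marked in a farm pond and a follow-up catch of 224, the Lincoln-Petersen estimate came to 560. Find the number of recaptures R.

From N = M·C/R: R = M·C / N = 25·224 / 560 = 5600 / 560 = 10.

R = 10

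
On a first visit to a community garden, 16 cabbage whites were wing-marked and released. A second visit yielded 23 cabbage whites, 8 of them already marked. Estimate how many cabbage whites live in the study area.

N = (16 × 23) / 8 = 368 / 8 = 46

N = 46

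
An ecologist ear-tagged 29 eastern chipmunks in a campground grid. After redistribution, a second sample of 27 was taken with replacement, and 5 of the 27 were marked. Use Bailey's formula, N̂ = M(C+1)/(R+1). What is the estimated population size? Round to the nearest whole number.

N̂ = 29·(27+1)/(5+1) = 29·28/6 = 812/6 ≈ 135.3 → 135

N ≈ 135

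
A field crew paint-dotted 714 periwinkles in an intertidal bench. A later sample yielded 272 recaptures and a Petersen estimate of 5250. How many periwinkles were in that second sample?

C = 2000

From N = M·C/R: C = N·R / M = 5250·272 / 714 = 1428000 / 714 = 2000.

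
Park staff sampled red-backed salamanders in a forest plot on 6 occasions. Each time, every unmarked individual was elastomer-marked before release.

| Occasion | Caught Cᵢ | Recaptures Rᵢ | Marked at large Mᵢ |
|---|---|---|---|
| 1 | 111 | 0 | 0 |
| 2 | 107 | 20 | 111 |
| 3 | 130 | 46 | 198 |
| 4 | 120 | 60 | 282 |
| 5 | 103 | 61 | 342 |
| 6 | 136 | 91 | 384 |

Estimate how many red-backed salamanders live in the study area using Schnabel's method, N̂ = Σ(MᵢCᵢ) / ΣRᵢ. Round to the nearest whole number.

Σ MᵢCᵢ = 0·111 + 111·107 + 198·130 + 282·120 + 342·103 + 384·136 = 0 + 11877 + 25740 + 33840 + 35226 + 52224 = 158907
Σ Rᵢ = 0 + 20 + 46 + 60 + 61 + 91 = 278
N̂ = 158907 / 278 ≈ 571.6 → 572

N ≈ 572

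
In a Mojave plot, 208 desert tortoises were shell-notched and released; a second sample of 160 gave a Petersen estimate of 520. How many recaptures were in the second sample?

R = 64

From N = M·C/R: R = M·C / N = 208·160 / 520 = 33280 / 520 = 64.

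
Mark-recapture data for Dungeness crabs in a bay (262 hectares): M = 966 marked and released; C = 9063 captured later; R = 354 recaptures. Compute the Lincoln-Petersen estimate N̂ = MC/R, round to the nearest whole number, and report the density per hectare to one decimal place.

density ≈ 94.4 Dungeness crabs per hectare

N̂ = 966·9063/354 = 8754858/354 ≈ 24731.2 → 24731
Density = N̂ / area = 24731 / 262 ≈ 94.39 → 94.4 per hectare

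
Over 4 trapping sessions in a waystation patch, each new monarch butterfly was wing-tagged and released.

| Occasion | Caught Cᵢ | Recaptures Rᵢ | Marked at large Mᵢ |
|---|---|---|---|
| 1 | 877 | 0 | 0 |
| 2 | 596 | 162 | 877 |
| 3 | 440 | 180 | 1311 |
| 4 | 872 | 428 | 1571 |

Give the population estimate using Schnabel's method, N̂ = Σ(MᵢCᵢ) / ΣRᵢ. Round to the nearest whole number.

N ≈ 3207

Σ MᵢCᵢ = 0·877 + 877·596 + 1311·440 + 1571·872 = 0 + 522692 + 576840 + 1369912 = 2469444
Σ Rᵢ = 0 + 162 + 180 + 428 = 770
N̂ = 2469444 / 770 ≈ 3207.1 → 3207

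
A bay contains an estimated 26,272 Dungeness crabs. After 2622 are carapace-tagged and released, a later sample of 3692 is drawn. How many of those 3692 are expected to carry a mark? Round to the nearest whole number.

Expected recaptures E[R] = M·C / N.
E[R] = 2622 × 3692 / 26272 = 9680424 / 26272 ≈ 368.47 → 368

expected recaptures ≈ 368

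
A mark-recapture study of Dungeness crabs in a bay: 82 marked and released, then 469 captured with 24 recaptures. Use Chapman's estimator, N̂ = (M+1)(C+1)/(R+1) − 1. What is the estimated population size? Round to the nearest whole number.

N ≈ 1559

N̂ = (82+1)(469+1)/(24+1) − 1 = 83·470/25 − 1
= 39010/25 − 1 ≈ 1560.4 − 1 ≈ 1559.4 → 1559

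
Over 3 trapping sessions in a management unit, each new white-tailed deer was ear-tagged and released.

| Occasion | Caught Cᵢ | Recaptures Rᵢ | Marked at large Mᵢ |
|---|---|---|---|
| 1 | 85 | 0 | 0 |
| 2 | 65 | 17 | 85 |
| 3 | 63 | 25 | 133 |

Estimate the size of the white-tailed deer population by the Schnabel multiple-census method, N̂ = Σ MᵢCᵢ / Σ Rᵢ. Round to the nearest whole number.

Σ MᵢCᵢ = 0·85 + 85·65 + 133·63 = 0 + 5525 + 8379 = 13904
Σ Rᵢ = 0 + 17 + 25 = 42
N̂ = 13904 / 42 ≈ 331.0 → 331

N ≈ 331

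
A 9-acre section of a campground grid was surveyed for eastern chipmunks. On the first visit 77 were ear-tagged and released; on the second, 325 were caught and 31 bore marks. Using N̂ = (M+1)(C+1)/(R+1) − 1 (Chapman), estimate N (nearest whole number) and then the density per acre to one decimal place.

N̂ = 78·326/32 − 1 = 25428/32 − 1 ≈ 793.6 → 794
Density = N̂ / area = 794 / 9 ≈ 88.22 → 88.2 per acre

density ≈ 88.2 eastern chipmunks per acre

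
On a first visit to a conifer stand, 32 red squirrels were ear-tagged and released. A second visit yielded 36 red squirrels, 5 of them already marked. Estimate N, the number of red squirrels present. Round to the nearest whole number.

N ≈ 230

The marked fraction in the recapture sample should equal the marked fraction in the population: 5/36 = 32/N.
N = (32 × 36) / 5 = 1152 / 5 ≈ 230.4 → 230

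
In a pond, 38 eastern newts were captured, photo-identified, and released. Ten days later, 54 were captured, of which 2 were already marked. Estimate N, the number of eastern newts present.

N = 1026

N = (38 × 54) / 2 = 2052 / 2 = 1026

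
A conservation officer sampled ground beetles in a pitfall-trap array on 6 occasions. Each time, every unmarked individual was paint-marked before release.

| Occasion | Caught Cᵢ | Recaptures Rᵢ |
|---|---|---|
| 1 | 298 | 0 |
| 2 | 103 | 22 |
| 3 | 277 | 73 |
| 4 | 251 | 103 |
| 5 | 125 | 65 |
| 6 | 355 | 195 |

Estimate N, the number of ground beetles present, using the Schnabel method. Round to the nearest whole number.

Marked at large before each occasion: Mᵢ = Σⱼ<ᵢ (Cⱼ − Rⱼ) → M1=0, M2=298, M3=379, M4=583, M5=731, M6=791
Σ MᵢCᵢ = 0·298 + 298·103 + 379·277 + 583·251 + 731·125 + 791·355 = 0 + 30694 + 104983 + 146333 + 91375 + 280805 = 654190
Σ Rᵢ = 0 + 22 + 73 + 103 + 65 + 195 = 458
N̂ = 654190 / 458 ≈ 1428.4 → 1428

N ≈ 1428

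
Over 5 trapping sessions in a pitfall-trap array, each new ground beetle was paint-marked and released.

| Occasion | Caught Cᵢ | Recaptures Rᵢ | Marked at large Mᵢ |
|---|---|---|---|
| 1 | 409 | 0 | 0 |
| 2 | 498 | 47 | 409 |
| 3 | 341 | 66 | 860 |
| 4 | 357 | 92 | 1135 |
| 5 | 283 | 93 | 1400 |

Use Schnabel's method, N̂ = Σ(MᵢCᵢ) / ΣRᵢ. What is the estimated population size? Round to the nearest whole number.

N ≈ 4357

Σ MᵢCᵢ = 0·409 + 409·498 + 860·341 + 1135·357 + 1400·283 = 0 + 203682 + 293260 + 405195 + 396200 = 1298337
Σ Rᵢ = 0 + 47 + 66 + 92 + 93 = 298
N̂ = 1298337 / 298 ≈ 4356.8 → 4357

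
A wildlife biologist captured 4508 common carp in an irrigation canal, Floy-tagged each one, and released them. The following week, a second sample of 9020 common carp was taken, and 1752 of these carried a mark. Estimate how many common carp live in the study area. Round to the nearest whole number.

N ≈ 23,209

If marked individuals mix randomly, R/C ≈ M/N, giving N ≈ M·C/R.
N = (4508 × 9020) / 1752 = 40662160 / 1752 ≈ 23209.0 → 23209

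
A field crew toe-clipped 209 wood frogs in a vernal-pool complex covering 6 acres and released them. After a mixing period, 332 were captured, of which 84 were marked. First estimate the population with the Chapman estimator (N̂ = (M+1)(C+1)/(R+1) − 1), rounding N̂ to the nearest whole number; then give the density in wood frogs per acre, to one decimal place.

density ≈ 137.0 wood frogs per acre

N̂ = 210·333/85 − 1 = 69930/85 − 1 ≈ 821.7 → 822
Density = N̂ / area = 822 / 6 = 137.0 per acre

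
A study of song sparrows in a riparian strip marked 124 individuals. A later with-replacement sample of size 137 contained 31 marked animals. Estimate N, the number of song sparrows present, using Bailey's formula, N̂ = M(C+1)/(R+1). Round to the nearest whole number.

N ≈ 535

N̂ = 124·(137+1)/(31+1) = 124·138/32 = 17112/32 ≈ 534.8 → 535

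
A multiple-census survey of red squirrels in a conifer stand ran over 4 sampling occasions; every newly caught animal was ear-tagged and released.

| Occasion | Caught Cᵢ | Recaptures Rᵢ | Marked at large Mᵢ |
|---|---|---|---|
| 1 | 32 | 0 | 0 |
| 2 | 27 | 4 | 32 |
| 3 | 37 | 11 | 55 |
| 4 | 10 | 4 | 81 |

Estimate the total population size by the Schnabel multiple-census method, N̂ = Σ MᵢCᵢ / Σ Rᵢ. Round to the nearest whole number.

Σ MᵢCᵢ = 0·32 + 32·27 + 55·37 + 81·10 = 0 + 864 + 2035 + 810 = 3709
Σ Rᵢ = 0 + 4 + 11 + 4 = 19
N̂ = 3709 / 19 ≈ 195.2 → 195

N ≈ 195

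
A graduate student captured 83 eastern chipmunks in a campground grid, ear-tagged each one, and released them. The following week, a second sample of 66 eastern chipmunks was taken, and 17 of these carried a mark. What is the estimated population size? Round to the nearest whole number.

N = (83 × 66) / 17 = 5478 / 17 ≈ 322.2 → 322

N ≈ 322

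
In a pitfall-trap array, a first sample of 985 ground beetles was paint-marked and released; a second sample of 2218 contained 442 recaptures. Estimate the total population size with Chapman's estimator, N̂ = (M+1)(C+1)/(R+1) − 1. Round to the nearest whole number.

N̂ = (985+1)(2218+1)/(442+1) − 1 = 986·2219/443 − 1
= 2187934/443 − 1 ≈ 4938.9 − 1 ≈ 4937.9 → 4938

N ≈ 4938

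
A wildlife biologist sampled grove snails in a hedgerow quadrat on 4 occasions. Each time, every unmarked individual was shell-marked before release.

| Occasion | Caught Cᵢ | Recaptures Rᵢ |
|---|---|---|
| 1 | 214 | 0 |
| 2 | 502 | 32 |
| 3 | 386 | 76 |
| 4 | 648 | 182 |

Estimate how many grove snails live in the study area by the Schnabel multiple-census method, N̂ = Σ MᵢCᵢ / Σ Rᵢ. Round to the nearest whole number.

N ≈ 3502

Marked at large before each occasion: Mᵢ = Σⱼ<ᵢ (Cⱼ − Rⱼ) → M1=0, M2=214, M3=684, M4=994
Σ MᵢCᵢ = 0·214 + 214·502 + 684·386 + 994·648 = 0 + 107428 + 264024 + 644112 = 1015564
Σ Rᵢ = 0 + 32 + 76 + 182 = 290
N̂ = 1015564 / 290 ≈ 3501.9 → 3502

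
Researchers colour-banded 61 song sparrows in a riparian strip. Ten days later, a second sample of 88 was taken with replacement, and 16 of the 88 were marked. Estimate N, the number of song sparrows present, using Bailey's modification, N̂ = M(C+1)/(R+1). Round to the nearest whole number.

N ≈ 319

N̂ = 61·(88+1)/(16+1) = 61·89/17 = 5429/17 ≈ 319.4 → 319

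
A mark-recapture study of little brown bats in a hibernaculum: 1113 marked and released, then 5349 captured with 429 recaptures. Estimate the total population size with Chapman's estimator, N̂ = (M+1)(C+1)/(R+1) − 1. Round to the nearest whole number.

N ≈ 13,859

N̂ = (1113+1)(5349+1)/(429+1) − 1 = 1114·5350/430 − 1
= 5959900/430 − 1 ≈ 13860.2 − 1 ≈ 13859.2 → 13859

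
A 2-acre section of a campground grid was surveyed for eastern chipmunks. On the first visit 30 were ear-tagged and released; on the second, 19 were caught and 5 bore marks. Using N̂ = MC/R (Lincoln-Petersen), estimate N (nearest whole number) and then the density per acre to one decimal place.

density ≈ 57.0 eastern chipmunks per acre

N̂ = 30·19/5 = 570/5 = 114
Density = N̂ / area = 114 / 2 = 57.0 per acre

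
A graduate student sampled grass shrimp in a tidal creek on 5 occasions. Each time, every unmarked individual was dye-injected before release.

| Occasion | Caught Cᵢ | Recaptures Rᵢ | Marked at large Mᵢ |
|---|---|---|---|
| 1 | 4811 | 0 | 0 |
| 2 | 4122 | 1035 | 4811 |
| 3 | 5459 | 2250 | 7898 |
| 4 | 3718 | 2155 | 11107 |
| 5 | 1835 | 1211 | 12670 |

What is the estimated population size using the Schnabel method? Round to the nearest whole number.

N ≈ 19,169

Σ MᵢCᵢ = 0·4811 + 4811·4122 + 7898·5459 + 11107·3718 + 12670·1835 = 0 + 19830942 + 43115182 + 41295826 + 23249450 = 127491400
Σ Rᵢ = 0 + 1035 + 2250 + 2155 + 1211 = 6651
N̂ = 127491400 / 6651 ≈ 19168.8 → 19169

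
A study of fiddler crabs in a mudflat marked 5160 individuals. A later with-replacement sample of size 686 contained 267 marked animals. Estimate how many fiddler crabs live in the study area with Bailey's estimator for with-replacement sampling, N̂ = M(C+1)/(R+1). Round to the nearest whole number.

N ≈ 13,227

N̂ = 5160·(686+1)/(267+1) = 5160·687/268 = 3544920/268 ≈ 13227.3 → 13227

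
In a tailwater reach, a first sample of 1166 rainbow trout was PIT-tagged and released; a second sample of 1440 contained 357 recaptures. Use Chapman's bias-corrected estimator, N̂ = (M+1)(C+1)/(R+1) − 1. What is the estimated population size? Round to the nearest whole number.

N̂ = (1166+1)(1440+1)/(357+1) − 1 = 1167·1441/358 − 1
= 1681647/358 − 1 ≈ 4697.3 − 1 ≈ 4696.3 → 4696

N ≈ 4696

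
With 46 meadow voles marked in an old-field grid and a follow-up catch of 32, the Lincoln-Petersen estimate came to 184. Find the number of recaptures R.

From N = M·C/R: R = M·C / N = 46·32 / 184 = 1472 / 184 = 8.

R = 8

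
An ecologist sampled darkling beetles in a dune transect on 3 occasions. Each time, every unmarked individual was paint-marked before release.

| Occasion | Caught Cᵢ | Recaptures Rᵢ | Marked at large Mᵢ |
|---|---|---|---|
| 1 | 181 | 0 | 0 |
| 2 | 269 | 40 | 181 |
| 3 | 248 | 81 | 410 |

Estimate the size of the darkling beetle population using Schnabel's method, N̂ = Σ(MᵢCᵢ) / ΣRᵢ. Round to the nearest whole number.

N ≈ 1243

Σ MᵢCᵢ = 0·181 + 181·269 + 410·248 = 0 + 48689 + 101680 = 150369
Σ Rᵢ = 0 + 40 + 81 = 121
N̂ = 150369 / 121 ≈ 1242.7 → 1243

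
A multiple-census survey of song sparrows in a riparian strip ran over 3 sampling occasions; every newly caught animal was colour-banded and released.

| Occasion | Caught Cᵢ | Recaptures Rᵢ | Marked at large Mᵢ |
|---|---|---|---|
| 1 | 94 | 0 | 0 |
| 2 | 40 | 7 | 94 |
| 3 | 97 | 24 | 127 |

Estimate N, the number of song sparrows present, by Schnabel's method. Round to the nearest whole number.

Σ MᵢCᵢ = 0·94 + 94·40 + 127·97 = 0 + 3760 + 12319 = 16079
Σ Rᵢ = 0 + 7 + 24 = 31
N̂ = 16079 / 31 ≈ 518.7 → 519

N ≈ 519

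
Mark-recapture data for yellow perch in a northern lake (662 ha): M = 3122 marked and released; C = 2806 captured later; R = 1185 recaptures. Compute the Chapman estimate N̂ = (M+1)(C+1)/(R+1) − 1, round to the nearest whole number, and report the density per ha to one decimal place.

N̂ = 3123·2807/1186 − 1 = 8766261/1186 − 1 ≈ 7390.45 → 7390
Density = N̂ / area = 7390 / 662 ≈ 11.16 → 11.2 per ha

density ≈ 11.2 yellow perch per ha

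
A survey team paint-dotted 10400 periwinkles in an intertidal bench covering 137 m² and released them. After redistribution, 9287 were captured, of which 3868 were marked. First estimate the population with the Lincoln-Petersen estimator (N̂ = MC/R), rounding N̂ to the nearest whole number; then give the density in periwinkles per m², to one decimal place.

density ≈ 182.3 periwinkles per m²

N̂ = 10400·9287/3868 = 96584800/3868 ≈ 24970.2 → 24970
Density = N̂ / area = 24970 / 137 ≈ 182.26 → 182.3 per m²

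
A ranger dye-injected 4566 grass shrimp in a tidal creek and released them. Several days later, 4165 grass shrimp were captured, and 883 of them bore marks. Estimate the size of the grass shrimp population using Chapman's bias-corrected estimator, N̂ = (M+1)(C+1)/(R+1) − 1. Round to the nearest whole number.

N ≈ 21,522

N̂ = (4566+1)(4165+1)/(883+1) − 1 = 4567·4166/884 − 1
= 19026122/884 − 1 ≈ 21522.8 − 1 ≈ 21521.8 → 21522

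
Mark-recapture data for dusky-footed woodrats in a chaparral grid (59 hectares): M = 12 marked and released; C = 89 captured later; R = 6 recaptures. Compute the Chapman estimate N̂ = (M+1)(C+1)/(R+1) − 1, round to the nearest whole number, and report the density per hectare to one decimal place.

density ≈ 2.8 dusky-footed woodrats per hectare

N̂ = 13·90/7 − 1 = 1170/7 − 1 ≈ 166.1 → 166
Density = N̂ / area = 166 / 59 ≈ 2.81 → 2.8 per hectare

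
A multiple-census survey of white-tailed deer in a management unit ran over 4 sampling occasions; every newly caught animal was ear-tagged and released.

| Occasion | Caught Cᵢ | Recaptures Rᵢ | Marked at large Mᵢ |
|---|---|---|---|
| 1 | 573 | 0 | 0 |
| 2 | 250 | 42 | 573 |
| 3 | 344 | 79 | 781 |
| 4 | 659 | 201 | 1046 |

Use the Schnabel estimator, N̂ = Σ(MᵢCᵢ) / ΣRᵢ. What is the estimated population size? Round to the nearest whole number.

Σ MᵢCᵢ = 0·573 + 573·250 + 781·344 + 1046·659 = 0 + 143250 + 268664 + 689314 = 1101228
Σ Rᵢ = 0 + 42 + 79 + 201 = 322
N̂ = 1101228 / 322 ≈ 3420.0 → 3420

N ≈ 3420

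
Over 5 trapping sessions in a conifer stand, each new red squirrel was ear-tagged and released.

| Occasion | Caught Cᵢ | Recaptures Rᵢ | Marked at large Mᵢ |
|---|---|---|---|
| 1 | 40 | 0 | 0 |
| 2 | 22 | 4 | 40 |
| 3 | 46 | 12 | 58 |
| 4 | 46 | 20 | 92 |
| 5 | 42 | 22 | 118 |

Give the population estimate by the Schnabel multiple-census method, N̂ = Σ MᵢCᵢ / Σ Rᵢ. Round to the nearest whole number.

N ≈ 220

Σ MᵢCᵢ = 0·40 + 40·22 + 58·46 + 92·46 + 118·42 = 0 + 880 + 2668 + 4232 + 4956 = 12736
Σ Rᵢ = 0 + 4 + 12 + 20 + 22 = 58
N̂ = 12736 / 58 ≈ 219.6 → 220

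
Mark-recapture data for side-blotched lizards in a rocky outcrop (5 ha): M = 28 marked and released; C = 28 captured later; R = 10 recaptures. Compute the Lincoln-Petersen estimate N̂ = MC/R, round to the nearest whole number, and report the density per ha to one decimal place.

N̂ = 28·28/10 = 784/10 ≈ 78.4 → 78
Density = N̂ / area = 78 / 5 ≈ 15.60 → 15.6 per ha

density ≈ 15.6 side-blotched lizards per ha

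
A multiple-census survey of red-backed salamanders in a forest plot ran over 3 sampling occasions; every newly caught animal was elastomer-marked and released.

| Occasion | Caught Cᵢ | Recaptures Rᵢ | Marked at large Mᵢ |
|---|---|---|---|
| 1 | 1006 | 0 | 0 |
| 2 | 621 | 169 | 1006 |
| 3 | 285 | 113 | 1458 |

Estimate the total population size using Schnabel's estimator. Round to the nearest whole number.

N ≈ 3689

Σ MᵢCᵢ = 0·1006 + 1006·621 + 1458·285 = 0 + 624726 + 415530 = 1040256
Σ Rᵢ = 0 + 169 + 113 = 282
N̂ = 1040256 / 282 ≈ 3688.9 → 3689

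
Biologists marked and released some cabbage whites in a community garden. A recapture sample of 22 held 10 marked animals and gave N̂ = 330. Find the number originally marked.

From N = M·C/R: M = N·R / C = 330·10 / 22 = 3300 / 22 = 150.

M = 150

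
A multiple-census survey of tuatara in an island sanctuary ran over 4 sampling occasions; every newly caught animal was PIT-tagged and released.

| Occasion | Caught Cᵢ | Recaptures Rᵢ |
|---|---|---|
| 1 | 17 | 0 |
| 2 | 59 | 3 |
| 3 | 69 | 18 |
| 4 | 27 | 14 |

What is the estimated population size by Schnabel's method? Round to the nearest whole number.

N ≈ 268

Marked at large before each occasion: Mᵢ = Σⱼ<ᵢ (Cⱼ − Rⱼ) → M1=0, M2=17, M3=73, M4=124
Σ MᵢCᵢ = 0·17 + 17·59 + 73·69 + 124·27 = 0 + 1003 + 5037 + 3348 = 9388
Σ Rᵢ = 0 + 3 + 18 + 14 = 35
N̂ = 9388 / 35 ≈ 268.2 → 268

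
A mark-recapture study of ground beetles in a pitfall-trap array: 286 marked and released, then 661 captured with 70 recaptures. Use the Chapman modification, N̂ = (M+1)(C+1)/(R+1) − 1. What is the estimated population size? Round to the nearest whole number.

N ≈ 2675

N̂ = (286+1)(661+1)/(70+1) − 1 = 287·662/71 − 1
= 189994/71 − 1 ≈ 2676.0 − 1 ≈ 2675.0 → 2675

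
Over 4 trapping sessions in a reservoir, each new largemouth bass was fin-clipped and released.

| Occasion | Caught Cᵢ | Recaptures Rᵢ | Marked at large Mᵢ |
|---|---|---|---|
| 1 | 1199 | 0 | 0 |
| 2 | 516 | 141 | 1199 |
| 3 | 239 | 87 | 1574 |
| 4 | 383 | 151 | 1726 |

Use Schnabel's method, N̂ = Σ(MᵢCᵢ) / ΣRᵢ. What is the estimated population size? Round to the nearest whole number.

N ≈ 4369

Σ MᵢCᵢ = 0·1199 + 1199·516 + 1574·239 + 1726·383 = 0 + 618684 + 376186 + 661058 = 1655928
Σ Rᵢ = 0 + 141 + 87 + 151 = 379
N̂ = 1655928 / 379 ≈ 4369.2 → 4369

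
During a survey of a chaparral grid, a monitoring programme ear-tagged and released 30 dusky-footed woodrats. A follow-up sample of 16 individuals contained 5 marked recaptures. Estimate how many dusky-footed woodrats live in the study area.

N = 96

If marked individuals mix randomly, R/C ≈ M/N, giving N ≈ M·C/R.
N = (30 × 16) / 5 = 480 / 5 = 96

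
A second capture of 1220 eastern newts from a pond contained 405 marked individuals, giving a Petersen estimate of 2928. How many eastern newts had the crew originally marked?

M = 972

From N = M·C/R: M = N·R / C = 2928·405 / 1220 = 1185840 / 1220 = 972.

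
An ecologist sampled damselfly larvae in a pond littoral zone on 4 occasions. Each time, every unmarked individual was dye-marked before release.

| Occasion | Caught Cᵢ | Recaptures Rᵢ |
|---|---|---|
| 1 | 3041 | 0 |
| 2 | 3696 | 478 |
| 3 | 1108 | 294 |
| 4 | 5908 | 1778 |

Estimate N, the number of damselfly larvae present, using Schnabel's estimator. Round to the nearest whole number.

Marked at large before each occasion: Mᵢ = Σⱼ<ᵢ (Cⱼ − Rⱼ) → M1=0, M2=3041, M3=6259, M4=7073
Σ MᵢCᵢ = 0·3041 + 3041·3696 + 6259·1108 + 7073·5908 = 0 + 11239536 + 6934972 + 41787284 = 59961792
Σ Rᵢ = 0 + 478 + 294 + 1778 = 2550
N̂ = 59961792 / 2550 ≈ 23514.4 → 23514

N ≈ 23,514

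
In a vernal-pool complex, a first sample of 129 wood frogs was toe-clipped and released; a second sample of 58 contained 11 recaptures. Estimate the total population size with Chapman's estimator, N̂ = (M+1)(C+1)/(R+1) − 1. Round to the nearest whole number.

N̂ = (129+1)(58+1)/(11+1) − 1 = 130·59/12 − 1
= 7670/12 − 1 ≈ 639.2 − 1 ≈ 638.2 → 638

N ≈ 638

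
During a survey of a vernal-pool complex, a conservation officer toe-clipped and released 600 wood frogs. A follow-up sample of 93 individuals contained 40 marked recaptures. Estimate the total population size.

N = 1395

N = (600 × 93) / 40 = 55800 / 40 = 1395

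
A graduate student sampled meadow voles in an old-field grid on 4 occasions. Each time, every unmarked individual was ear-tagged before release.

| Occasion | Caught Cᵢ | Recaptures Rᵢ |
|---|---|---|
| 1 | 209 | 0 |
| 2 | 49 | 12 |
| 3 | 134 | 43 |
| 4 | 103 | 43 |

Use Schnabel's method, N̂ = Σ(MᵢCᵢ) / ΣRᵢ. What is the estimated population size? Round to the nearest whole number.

Marked at large before each occasion: Mᵢ = Σⱼ<ᵢ (Cⱼ − Rⱼ) → M1=0, M2=209, M3=246, M4=337
Σ MᵢCᵢ = 0·209 + 209·49 + 246·134 + 337·103 = 0 + 10241 + 32964 + 34711 = 77916
Σ Rᵢ = 0 + 12 + 43 + 43 = 98
N̂ = 77916 / 98 ≈ 795.1 → 795

N ≈ 795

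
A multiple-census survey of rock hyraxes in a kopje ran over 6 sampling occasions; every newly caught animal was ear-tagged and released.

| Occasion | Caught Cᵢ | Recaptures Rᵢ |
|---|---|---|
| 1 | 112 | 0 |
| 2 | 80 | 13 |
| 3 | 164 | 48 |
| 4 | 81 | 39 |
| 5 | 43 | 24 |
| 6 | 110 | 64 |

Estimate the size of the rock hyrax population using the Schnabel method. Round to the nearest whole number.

N ≈ 616

Marked at large before each occasion: Mᵢ = Σⱼ<ᵢ (Cⱼ − Rⱼ) → M1=0, M2=112, M3=179, M4=295, M5=337, M6=356
Σ MᵢCᵢ = 0·112 + 112·80 + 179·164 + 295·81 + 337·43 + 356·110 = 0 + 8960 + 29356 + 23895 + 14491 + 39160 = 115862
Σ Rᵢ = 0 + 13 + 48 + 39 + 24 + 64 = 188
N̂ = 115862 / 188 ≈ 616.3 → 616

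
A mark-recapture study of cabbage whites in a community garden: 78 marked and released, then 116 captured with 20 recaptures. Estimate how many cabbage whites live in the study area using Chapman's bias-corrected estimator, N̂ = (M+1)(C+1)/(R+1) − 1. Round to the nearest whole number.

N ≈ 439

N̂ = (78+1)(116+1)/(20+1) − 1 = 79·117/21 − 1
= 9243/21 − 1 ≈ 440.1 − 1 ≈ 439.1 → 439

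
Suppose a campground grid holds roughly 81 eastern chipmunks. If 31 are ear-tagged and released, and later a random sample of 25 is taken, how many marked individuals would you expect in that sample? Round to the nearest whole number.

The marked fraction of the population is 31/81, so in a sample of 25 expect C·(M/N) marked.
E[R] = 31 × 25 / 81 = 775 / 81 ≈ 9.6 → 10

expected recaptures ≈ 10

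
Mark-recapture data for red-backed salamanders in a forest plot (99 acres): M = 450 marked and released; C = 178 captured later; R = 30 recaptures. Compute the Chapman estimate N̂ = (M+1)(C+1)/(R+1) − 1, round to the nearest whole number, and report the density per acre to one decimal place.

N̂ = 451·179/31 − 1 = 80729/31 − 1 ≈ 2603.2 → 2603
Density = N̂ / area = 2603 / 99 ≈ 26.29 → 26.3 per acre

density ≈ 26.3 red-backed salamanders per acre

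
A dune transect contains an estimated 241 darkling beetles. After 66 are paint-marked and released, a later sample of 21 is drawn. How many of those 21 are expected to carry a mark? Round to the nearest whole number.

expected recaptures ≈ 6

The marked fraction of the population is 66/241, so in a sample of 21 expect C·(M/N) marked.
E[R] = 66 × 21 / 241 = 1386 / 241 ≈ 5.8 → 6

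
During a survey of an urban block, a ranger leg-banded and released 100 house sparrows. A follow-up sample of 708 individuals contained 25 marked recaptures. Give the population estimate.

N = 2832

Lincoln-Petersen assumes M/N = R/C, so N = M·C / R.
N = (100 × 708) / 25 = 70800 / 25 = 2832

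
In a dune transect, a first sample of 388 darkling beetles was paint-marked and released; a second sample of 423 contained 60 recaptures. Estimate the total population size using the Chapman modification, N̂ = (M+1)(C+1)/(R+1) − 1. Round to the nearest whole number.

N ≈ 2703

N̂ = (388+1)(423+1)/(60+1) − 1 = 389·424/61 − 1
= 164936/61 − 1 ≈ 2703.9 − 1 ≈ 2702.9 → 2703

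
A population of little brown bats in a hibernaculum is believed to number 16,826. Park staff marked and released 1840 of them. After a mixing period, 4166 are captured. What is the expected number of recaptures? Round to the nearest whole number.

Expected recaptures E[R] = M·C / N.
E[R] = 1840 × 4166 / 16826 = 7665440 / 16826 ≈ 455.6 → 456

expected recaptures ≈ 456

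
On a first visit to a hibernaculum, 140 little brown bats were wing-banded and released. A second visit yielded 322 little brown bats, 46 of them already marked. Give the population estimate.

N = (140 × 322) / 46 = 45080 / 46 = 980

N = 980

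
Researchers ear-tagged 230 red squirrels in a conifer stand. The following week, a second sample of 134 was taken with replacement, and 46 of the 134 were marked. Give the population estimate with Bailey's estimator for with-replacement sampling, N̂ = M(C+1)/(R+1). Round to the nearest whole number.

N ≈ 661

N̂ = 230·(134+1)/(46+1) = 230·135/47 = 31050/47 ≈ 660.6 → 661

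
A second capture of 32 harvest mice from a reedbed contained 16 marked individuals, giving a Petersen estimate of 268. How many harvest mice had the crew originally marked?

M = 134

From N = M·C/R: M = N·R / C = 268·16 / 32 = 4288 / 32 = 134.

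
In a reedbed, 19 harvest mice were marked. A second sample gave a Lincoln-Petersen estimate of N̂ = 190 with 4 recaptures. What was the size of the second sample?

From N = M·C/R: C = N·R / M = 190·4 / 19 = 760 / 19 = 40.

C = 40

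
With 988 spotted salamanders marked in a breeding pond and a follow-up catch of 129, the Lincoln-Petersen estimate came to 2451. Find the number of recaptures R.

R = 52

From N = M·C/R: R = M·C / N = 988·129 / 2451 = 127452 / 2451 = 52.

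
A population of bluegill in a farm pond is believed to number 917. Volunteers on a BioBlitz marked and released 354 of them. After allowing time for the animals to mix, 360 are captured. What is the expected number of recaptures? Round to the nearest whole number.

expected recaptures ≈ 139

The marked fraction of the population is 354/917, so in a sample of 360 expect C·(M/N) marked.
E[R] = 354 × 360 / 917 = 127440 / 917 ≈ 139.0 → 139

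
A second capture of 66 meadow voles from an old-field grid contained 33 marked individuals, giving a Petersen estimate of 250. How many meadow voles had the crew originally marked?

From N = M·C/R: M = N·R / C = 250·33 / 66 = 8250 / 66 = 125.

M = 125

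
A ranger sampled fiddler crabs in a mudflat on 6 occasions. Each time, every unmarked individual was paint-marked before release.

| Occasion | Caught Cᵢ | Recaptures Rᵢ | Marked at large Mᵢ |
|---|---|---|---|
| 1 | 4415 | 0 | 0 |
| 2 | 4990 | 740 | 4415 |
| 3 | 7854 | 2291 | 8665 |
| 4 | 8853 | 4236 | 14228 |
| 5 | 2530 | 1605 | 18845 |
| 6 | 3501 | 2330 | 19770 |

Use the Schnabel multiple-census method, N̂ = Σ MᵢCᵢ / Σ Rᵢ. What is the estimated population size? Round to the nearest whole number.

N ≈ 29,721

Σ MᵢCᵢ = 0·4415 + 4415·4990 + 8665·7854 + 14228·8853 + 18845·2530 + 19770·3501 = 0 + 22030850 + 68054910 + 125960484 + 47677850 + 69214770 = 332938864
Σ Rᵢ = 0 + 740 + 2291 + 4236 + 1605 + 2330 = 11202
N̂ = 332938864 / 11202 ≈ 29721.4 → 29721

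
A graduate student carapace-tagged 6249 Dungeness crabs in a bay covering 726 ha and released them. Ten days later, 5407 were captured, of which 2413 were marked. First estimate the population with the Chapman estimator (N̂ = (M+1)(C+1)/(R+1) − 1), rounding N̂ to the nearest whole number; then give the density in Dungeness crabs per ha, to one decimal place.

density ≈ 19.3 Dungeness crabs per ha

N̂ = 6250·5408/2414 − 1 = 33800000/2414 − 1 ≈ 14000.7 → 14001
Density = N̂ / area = 14001 / 726 ≈ 19.29 → 19.3 per ha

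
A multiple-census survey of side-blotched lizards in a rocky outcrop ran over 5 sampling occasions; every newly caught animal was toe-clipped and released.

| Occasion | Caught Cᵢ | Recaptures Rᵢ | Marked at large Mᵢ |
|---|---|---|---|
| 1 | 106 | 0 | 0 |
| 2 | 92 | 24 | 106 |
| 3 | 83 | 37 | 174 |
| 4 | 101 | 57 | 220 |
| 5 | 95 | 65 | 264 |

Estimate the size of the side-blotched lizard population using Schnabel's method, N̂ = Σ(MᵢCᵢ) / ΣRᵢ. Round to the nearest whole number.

Σ MᵢCᵢ = 0·106 + 106·92 + 174·83 + 220·101 + 264·95 = 0 + 9752 + 14442 + 22220 + 25080 = 71494
Σ Rᵢ = 0 + 24 + 37 + 57 + 65 = 183
N̂ = 71494 / 183 ≈ 390.7 → 391

N ≈ 391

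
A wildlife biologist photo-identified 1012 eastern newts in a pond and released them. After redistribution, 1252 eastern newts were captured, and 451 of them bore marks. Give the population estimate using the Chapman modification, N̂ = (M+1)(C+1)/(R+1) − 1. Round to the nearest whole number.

N̂ = (1012+1)(1252+1)/(451+1) − 1 = 1013·1253/452 − 1
= 1269289/452 − 1 ≈ 2808.2 − 1 ≈ 2807.2 → 2807

N ≈ 2807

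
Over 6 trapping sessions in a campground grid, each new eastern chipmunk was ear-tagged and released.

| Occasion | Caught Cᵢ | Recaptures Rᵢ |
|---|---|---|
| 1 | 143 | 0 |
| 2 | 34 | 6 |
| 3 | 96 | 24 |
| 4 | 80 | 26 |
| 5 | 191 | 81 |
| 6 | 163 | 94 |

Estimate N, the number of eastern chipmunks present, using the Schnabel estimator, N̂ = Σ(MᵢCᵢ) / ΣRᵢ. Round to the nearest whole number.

Marked at large before each occasion: Mᵢ = Σⱼ<ᵢ (Cⱼ − Rⱼ) → M1=0, M2=143, M3=171, M4=243, M5=297, M6=407
Σ MᵢCᵢ = 0·143 + 143·34 + 171·96 + 243·80 + 297·191 + 407·163 = 0 + 4862 + 16416 + 19440 + 56727 + 66341 = 163786
Σ Rᵢ = 0 + 6 + 24 + 26 + 81 + 94 = 231
N̂ = 163786 / 231 ≈ 709.0 → 709

N ≈ 709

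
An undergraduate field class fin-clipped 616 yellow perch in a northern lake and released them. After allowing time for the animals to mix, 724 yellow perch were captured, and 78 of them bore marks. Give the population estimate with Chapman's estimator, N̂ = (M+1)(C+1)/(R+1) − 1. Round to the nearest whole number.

N ≈ 5661

N̂ = (616+1)(724+1)/(78+1) − 1 = 617·725/79 − 1
= 447325/79 − 1 ≈ 5662.3 − 1 ≈ 5661.3 → 5661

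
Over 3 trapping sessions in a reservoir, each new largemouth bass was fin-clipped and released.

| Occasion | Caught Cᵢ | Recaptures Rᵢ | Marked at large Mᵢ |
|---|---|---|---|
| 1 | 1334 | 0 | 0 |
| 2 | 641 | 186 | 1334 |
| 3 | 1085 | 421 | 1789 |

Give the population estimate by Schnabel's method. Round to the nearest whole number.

N ≈ 4607

Σ MᵢCᵢ = 0·1334 + 1334·641 + 1789·1085 = 0 + 855094 + 1941065 = 2796159
Σ Rᵢ = 0 + 186 + 421 = 607
N̂ = 2796159 / 607 ≈ 4606.5 → 4607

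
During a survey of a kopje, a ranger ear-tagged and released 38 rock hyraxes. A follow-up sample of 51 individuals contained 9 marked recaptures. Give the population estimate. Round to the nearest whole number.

N = (38 × 51) / 9 = 1938 / 9 ≈ 215.3 → 215

N ≈ 215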